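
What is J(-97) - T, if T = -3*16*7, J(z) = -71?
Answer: 265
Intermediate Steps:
T = -336 (T = -48*7 = -336)
J(-97) - T = -71 - 1*(-336) = -71 + 336 = 265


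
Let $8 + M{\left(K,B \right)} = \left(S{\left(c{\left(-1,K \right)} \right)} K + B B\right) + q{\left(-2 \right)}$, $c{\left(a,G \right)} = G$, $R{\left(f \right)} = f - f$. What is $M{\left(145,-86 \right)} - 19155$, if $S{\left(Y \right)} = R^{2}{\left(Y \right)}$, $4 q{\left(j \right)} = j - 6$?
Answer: $-11769$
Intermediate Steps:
$R{\left(f \right)} = 0$
$q{\left(j \right)} = - \frac{3}{2} + \frac{j}{4}$ ($q{\left(j \right)} = \frac{j - 6}{4} = \frac{-6 + j}{4} = - \frac{3}{2} + \frac{j}{4}$)
$S{\left(Y \right)} = 0$ ($S{\left(Y \right)} = 0^{2} = 0$)
$M{\left(K,B \right)} = -10 + B^{2}$ ($M{\left(K,B \right)} = -8 + \left(\left(0 K + B B\right) + \left(- \frac{3}{2} + \frac{1}{4} \left(-2\right)\right)\right) = -8 + \left(\left(0 + B^{2}\right) - 2\right) = -8 + \left(B^{2} - 2\right) = -8 + \left(-2 + B^{2}\right) = -10 + B^{2}$)
$M{\left(145,-86 \right)} - 19155 = \left(-10 + \left(-86\right)^{2}\right) - 19155 = \left(-10 + 7396\right) - 19155 = 7386 - 19155 = -11769$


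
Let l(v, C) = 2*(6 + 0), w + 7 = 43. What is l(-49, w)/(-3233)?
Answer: -12/3233 ≈ -0.0037117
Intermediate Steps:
w = 36 (w = -7 + 43 = 36)
l(v, C) = 12 (l(v, C) = 2*6 = 12)
l(-49, w)/(-3233) = 12/(-3233) = 12*(-1/3233) = -12/3233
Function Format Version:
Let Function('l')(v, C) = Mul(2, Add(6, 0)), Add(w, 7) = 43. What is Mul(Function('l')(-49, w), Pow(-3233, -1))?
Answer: Rational(-12, 3233) ≈ -0.0037117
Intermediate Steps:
w = 36 (w = Add(-7, 43) = 36)
Function('l')(v, C) = 12 (Function('l')(v, C) = Mul(2, 6) = 12)
Mul(Function('l')(-49, w), Pow(-3233, -1)) = Mul(12, Pow(-3233, -1)) = Mul(12, Rational(-1, 3233)) = Rational(-12, 3233)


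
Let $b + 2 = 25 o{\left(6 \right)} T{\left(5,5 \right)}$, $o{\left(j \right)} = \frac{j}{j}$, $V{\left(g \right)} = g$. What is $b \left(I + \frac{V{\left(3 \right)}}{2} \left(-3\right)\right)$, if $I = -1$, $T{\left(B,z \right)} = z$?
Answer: $- \frac{1353}{2} \approx -676.5$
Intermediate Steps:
$o{\left(j \right)} = 1$
$b = 123$ ($b = -2 + 25 \cdot 1 \cdot 5 = -2 + 25 \cdot 5 = -2 + 125 = 123$)
$b \left(I + \frac{V{\left(3 \right)}}{2} \left(-3\right)\right) = 123 \left(-1 + \frac{3}{2} \left(-3\right)\right) = 123 \left(-1 - \frac{9}{2}\right) = 123 \left(- \frac{11}{2}\right) = - \frac{1353}{2}$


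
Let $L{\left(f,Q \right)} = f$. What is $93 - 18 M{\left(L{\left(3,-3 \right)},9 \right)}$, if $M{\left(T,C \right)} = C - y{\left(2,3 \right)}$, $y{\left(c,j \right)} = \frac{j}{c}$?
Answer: $-42$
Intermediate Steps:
$M{\left(T,C \right)} = - \frac{3}{2} + C$ ($M{\left(T,C \right)} = C - \frac{3}{2} = - \frac{3}{2} + C$)
$93 - 18 M{\left(L{\left(3,-3 \right)},9 \right)} = 93 - 18 \left(- \frac{3}{2} + 9\right) = 93 - 135 = -42$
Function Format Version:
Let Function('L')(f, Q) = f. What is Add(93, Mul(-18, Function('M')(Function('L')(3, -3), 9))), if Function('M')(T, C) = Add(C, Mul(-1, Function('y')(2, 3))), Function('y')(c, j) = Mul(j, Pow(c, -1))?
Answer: -42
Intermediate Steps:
Function('M')(T, C) = Add(Rational(-3, 2), C) (Function('M')(T, C) = Add(C, Mul(-1, Mul(3, Pow(2, -1)))) = Add(C, Mul(-1, Mul(3, Rational(1, 2)))) = Add(C, Mul(-1, Rational(3, 2))) = Add(C, Rational(-3, 2)) = Add(Rational(-3, 2), C))
Add(93, Mul(-18, Function('M')(Function('L')(3, -3), 9))) = Add(93, Mul(-18, Add(Rational(-3, 2), 9))) = Add(93, Mul(-18, Rational(15, 2))) = Add(93, -135) = -42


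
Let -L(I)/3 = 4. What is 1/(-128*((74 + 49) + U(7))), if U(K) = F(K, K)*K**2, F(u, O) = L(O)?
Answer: 1/59520 ≈ 1.6801e-5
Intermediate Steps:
L(I) = -12 (L(I) = -3*4 = -12)
F(u, O) = -12
U(K) = -12*K**2
1/(-128*((74 + 49) + U(7))) = 1/(-128*((74 + 49) - 12*7**2)) = 1/(-128*(123 - 12*49)) = 1/(-128*(123 - 588)) = 1/(-128*(-465)) = 1/59520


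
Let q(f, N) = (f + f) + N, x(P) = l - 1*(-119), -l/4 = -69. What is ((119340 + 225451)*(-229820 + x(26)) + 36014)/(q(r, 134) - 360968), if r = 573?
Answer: 79103639161/359688 ≈ 2.1992e+5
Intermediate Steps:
l = 276 (l = -4*(-69) = 276)
x(P) = 395 (x(P) = 276 - 1*(-119) = 276 + 119 = 395)
q(f, N) = N + 2*f (q(f, N) = 2*f + N = N + 2*f)
((119340 + 225451)*(-229820 + x(26)) + 36014)/(q(r, 134) - 360968) = ((119340 + 225451)*(-229820 + 395) + 36014)/((134 + 2*573) - 360968) = (344791*(-229425) + 36014)/((134 + 1146) - 360968) = (-79103675175 + 36014)/(1280 - 360968) = -79103639161/(-359688) = -79103639161*(-1/359688) = 79103639161/359688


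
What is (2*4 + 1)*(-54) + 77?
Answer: -409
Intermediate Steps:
(2*4 + 1)*(-54) + 77 = (8 + 1)*(-54) + 77 = 9*(-54) + 77 = -486 + 77 = -409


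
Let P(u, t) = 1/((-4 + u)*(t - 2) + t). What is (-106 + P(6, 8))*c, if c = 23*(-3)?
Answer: 146211/20 ≈ 7310.5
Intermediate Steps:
P(u, t) = 1/(t + (-4 + u)*(-2 + t)) (P(u, t) = 1/((-4 + u)*(-2 + t) + t) = 1/(t + (-4 + u)*(-2 + t)))
c = -69
(-106 + P(6, 8))*c = (-106 + 1/(8 - 3*8 - 2*6 + 8*6))*(-69) = (-106 + 1/(8 - 24 - 12 + 48))*(-69) = (-106 + 1/20)*(-69) = -2119/20*(-69) = 146211/20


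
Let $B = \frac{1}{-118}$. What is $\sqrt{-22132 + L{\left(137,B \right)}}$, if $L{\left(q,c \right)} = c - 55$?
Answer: $\frac{i \sqrt{308931906}}{118} \approx 148.95 i$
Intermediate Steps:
$B = - \frac{1}{118} \approx -0.0084746$
$L{\left(q,c \right)} = -55 + c$
$\sqrt{-22132 + L{\left(137,B \right)}} = \sqrt{-22132 - \frac{6491}{118}} = \sqrt{- \frac{2618067}{118}} = \frac{i \sqrt{308931906}}{118}$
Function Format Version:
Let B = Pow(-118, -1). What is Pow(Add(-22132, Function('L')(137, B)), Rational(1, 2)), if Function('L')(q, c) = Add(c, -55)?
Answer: Mul(Rational(1, 118), I, Pow(308931906, Rational(1, 2))) ≈ Mul(148.95, I)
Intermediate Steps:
B = Rational(-1, 118) ≈ -0.0084746
Function('L')(q, c) = Add(-55, c)
Pow(Add(-22132, Function('L')(137, B)), Rational(1, 2)) = Pow(Add(-22132, Add(-55, Rational(-1, 118))), Rational(1, 2)) = Pow(Add(-22132, Rational(-6491, 118)), Rational(1, 2)) = Pow(Rational(-2618067, 118), Rational(1, 2)) = Mul(Rational(1, 118), I, Pow(308931906, Rational(1, 2)))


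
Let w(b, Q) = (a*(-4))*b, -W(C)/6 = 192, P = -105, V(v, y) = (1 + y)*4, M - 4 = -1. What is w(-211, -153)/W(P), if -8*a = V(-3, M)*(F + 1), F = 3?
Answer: 211/36 ≈ 5.8611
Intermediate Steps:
M = 3 (M = 4 - 1 = 3)
V(v, y) = 4 + 4*y
W(C) = -1152 (W(C) = -6*192 = -1152)
a = -8 (a = -(4 + 4*3)*(3 + 1)/8 = -(4 + 12)*4/8 = -2*4 = -⅛*64 = -8)
w(b, Q) = 32*b (w(b, Q) = (-8*(-4))*b = 32*b)
w(-211, -153)/W(P) = (32*(-211))/(-1152) = -6752*(-1/1152) = 211/36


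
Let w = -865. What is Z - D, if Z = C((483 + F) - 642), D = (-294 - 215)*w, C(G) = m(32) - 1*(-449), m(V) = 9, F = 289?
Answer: -439827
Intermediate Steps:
C(G) = 458 (C(G) = 9 - 1*(-449) = 9 + 449 = 458)
D = 440285 (D = (-294 - 215)*(-865) = -509*(-865) = 440285)
Z = 458
Z - D = 458 - 1*440285 = 458 - 440285 = -439827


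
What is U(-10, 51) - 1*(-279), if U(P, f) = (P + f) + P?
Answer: 310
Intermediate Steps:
U(P, f) = f + 2*P
U(-10, 51) - 1*(-279) = (51 + 2*(-10)) - 1*(-279) = (51 - 20) + 279 = 31 + 279 = 310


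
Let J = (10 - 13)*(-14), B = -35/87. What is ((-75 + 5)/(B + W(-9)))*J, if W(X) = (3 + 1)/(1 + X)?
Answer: 511560/157 ≈ 3258.3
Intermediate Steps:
B = -35/87 (B = -35*1/87 = -35/87 ≈ -0.40230)
W(X) = 4/(1 + X)
J = 42 (J = -3*(-14) = 42)
((-75 + 5)/(B + W(-9)))*J = ((-75 + 5)/(-35/87 + 4/(1 - 9)))*42 = -70/(-35/87 + 4/(-8))*42 = -70/(-35/87 + 4*(-⅛))*42 = -70/(-35/87 - ½)*42 = -70/(-157/174)*42 = -70*(-174/157)*42 = (12180/157)*42 = 511560/157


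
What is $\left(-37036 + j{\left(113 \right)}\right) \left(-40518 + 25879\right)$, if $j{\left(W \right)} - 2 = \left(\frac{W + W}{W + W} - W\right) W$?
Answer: $727411910$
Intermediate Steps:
$j{\left(W \right)} = 2 + W \left(1 - W\right)$ ($j{\left(W \right)} = 2 + \left(\frac{W + W}{W + W} - W\right) W = 2 + \left(\frac{2 W}{2 W} - W\right) W = 2 + \left(2 W \frac{1}{2 W} - W\right) W = 2 + \left(1 - W\right) W = 2 + W \left(1 - W\right)$)
$\left(-37036 + j{\left(113 \right)}\right) \left(-40518 + 25879\right) = \left(-37036 + \left(2 + 113 - 113^{2}\right)\right) \left(-40518 + 25879\right) = \left(-37036 + \left(2 + 113 - 12769\right)\right) \left(-14639\right) = \left(-37036 - 12654\right) \left(-14639\right) = \left(-49690\right) \left(-14639\right) = 727411910$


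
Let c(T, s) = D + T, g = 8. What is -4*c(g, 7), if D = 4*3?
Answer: -80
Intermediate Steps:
D = 12
c(T, s) = 12 + T
-4*c(g, 7) = -4*(12 + 8) = -4*20 = -80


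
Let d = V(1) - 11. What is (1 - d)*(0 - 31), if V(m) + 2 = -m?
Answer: -465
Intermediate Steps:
V(m) = -2 - m
d = -14 (d = (-2 - 1*1) - 11 = (-2 - 1) - 11 = -3 - 11 = -14)
(1 - d)*(0 - 31) = (1 - 1*(-14))*(0 - 31) = (1 + 14)*(-31) = 15*(-31) = -465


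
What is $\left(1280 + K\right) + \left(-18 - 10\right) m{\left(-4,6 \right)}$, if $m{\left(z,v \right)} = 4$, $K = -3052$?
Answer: $-1884$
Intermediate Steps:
$\left(1280 + K\right) + \left(-18 - 10\right) m{\left(-4,6 \right)} = \left(1280 - 3052\right) + \left(-18 - 10\right) 4 = -1772 - 112 = -1884$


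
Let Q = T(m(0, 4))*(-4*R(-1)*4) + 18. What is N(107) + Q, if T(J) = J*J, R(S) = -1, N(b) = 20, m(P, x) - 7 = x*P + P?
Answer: 822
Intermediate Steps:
m(P, x) = 7 + P + P*x (m(P, x) = 7 + (x*P + P) = 7 + (P*x + P) = 7 + (P + P*x) = 7 + P + P*x)
T(J) = J²
Q = 802 (Q = (7 + 0 + 0*4)²*(-4*(-1)*4) + 18 = (7 + 0 + 0)²*(4*4) + 18 = 7²*16 + 18 = 49*16 + 18 = 784 + 18 = 802)
N(107) + Q = 20 + 802 = 822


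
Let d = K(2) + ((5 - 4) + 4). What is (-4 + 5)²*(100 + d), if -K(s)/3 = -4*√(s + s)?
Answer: 129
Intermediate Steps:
K(s) = 12*√2*√s (K(s) = -(-12)*√(s + s) = -(-12)*√(2*s) = -(-12)*√2*√s = 12*√2*√s)
d = 29 (d = 12*√2*√2 + ((5 - 4) + 4) = 24 + (1 + 4) = 24 + 5 = 29)
(-4 + 5)²*(100 + d) = (-4 + 5)²*(100 + 29) = 1²*129 = 1*129 = 129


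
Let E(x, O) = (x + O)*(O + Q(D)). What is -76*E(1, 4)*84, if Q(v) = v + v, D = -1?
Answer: -63840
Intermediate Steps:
Q(v) = 2*v
E(x, O) = (-2 + O)*(O + x) (E(x, O) = (x + O)*(O + 2*(-1)) = (O + x)*(O - 2) = (O + x)*(-2 + O) = (-2 + O)*(O + x))
-76*E(1, 4)*84 = -76*(4² - 2*4 - 2*1 + 4*1)*84 = -76*(16 - 8 - 2 + 4)*84 = -76*10*84 = -760*84 = -63840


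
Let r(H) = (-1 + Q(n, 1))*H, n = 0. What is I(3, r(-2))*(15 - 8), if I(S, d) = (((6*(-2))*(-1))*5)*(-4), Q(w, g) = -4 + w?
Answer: -1680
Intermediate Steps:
r(H) = -5*H (r(H) = (-1 + (-4 + 0))*H = (-1 - 4)*H = -5*H)
I(S, d) = -240 (I(S, d) = (-12*(-1)*5)*(-4) = (12*5)*(-4) = 60*(-4) = -240)
I(3, r(-2))*(15 - 8) = -240*(15 - 8) = -240*7 = -1680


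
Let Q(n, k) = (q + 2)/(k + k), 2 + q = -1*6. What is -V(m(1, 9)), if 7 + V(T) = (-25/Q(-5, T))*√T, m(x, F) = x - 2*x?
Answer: 7 + 25*I/3 ≈ 7.0 + 8.3333*I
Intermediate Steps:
q = -8 (q = -2 - 1*6 = -2 - 6 = -8)
m(x, F) = -x
Q(n, k) = -3/k (Q(n, k) = (-8 + 2)/(k + k) = -6*1/(2*k) = -3/k)
V(T) = -7 + 25*T^(3/2)/3 (V(T) = -7 + (-25*(-T/3))*√T = -7 + (-(-25)*T/3)*√T = -7 + (25*T/3)*√T = -7 + 25*T^(3/2)/3)
-V(m(1, 9)) = -(-7 + 25*(-1*1)^(3/2)/3) = -(-7 + 25*(-1)^(3/2)/3) = -(-7 + 25*(-I)/3) = -(-7 - 25*I/3) = 7 + 25*I/3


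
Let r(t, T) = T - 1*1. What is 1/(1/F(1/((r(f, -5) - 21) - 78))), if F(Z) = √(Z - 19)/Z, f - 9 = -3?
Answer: -2*I*√52395 ≈ -457.8*I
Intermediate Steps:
f = 6 (f = 9 - 3 = 6)
r(t, T) = -1 + T (r(t, T) = T - 1 = -1 + T)
F(Z) = √(-19 + Z)/Z
1/(1/F(1/((r(f, -5) - 21) - 78))) = 1/(1/(√(-19 + 1/(((-1 - 5) - 21) - 78))/(1/(((-1 - 5) - 21) - 78)))) = 1/(1/(√(-19 + 1/((-6 - 21) - 78))/(1/((-6 - 21) - 78)))) = 1/(1/(√(-19 + 1/(-27 - 78))/(1/(-27 - 78)))) = 1/(1/(√(-19 + 1/(-105))/(1/(-105)))) = 1/(1/(√(-19 - 1/105)/(-1/105))) = 1/(1/(-2*I*√52395)) = 1/(I*√52395/104790) = -2*I*√52395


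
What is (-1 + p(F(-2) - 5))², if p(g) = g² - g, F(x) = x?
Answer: 3025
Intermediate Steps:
(-1 + p(F(-2) - 5))² = (-1 + (-2 - 5)*(-1 + (-2 - 5)))² = (-1 - 7*(-1 - 7))² = (-1 - 7*(-8))² = (-1 + 56)² = 55² = 3025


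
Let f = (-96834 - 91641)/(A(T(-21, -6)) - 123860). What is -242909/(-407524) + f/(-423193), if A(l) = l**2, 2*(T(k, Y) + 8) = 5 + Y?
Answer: 50899922449625387/85394387202263932 ≈ 0.59606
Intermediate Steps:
T(k, Y) = -11/2 + Y/2 (T(k, Y) = -8 + (5 + Y)/2 = -8 + (5/2 + Y/2) = -11/2 + Y/2)
f = 753900/495151 (f = (-96834 - 91641)/((-11/2 + (1/2)*(-6))**2 - 123860) = -188475/((-11/2 - 3)**2 - 123860) = -188475/((-17/2)**2 - 123860) = -188475/(289/4 - 123860) = -188475/(-495151/4) = -188475*(-4/495151) = 753900/495151 ≈ 1.5226)
-242909/(-407524) + f/(-423193) = -242909/(-407524) + (753900/495151)/(-423193) = -242909*(-1/407524) + (753900/495151)*(-1/423193) = 242909/407524 - 753900/209544437143 = 50899922449625387/85394387202263932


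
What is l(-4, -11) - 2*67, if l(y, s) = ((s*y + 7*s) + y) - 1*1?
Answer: -172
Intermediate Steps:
l(y, s) = -1 + y + 7*s + s*y (l(y, s) = ((7*s + s*y) + y) - 1 = (y + 7*s + s*y) - 1 = -1 + y + 7*s + s*y)
l(-4, -11) - 2*67 = (-1 - 4 + 7*(-11) - 11*(-4)) - 2*67 = (-1 - 4 - 77 + 44) - 134 = -38 - 134 = -172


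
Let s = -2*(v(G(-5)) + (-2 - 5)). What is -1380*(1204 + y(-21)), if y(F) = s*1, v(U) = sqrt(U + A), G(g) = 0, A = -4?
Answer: -1680840 + 5520*I ≈ -1.6808e+6 + 5520.0*I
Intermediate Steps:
v(U) = sqrt(-4 + U) (v(U) = sqrt(U - 4) = sqrt(-4 + U))
s = 14 - 4*I (s = -2*(sqrt(-4 + 0) + (-2 - 5)) = -2*(sqrt(-4) - 7) = -2*(2*I - 7) = -2*(-7 + 2*I) = 14 - 4*I ≈ 14.0 - 4.0*I)
y(F) = 14 - 4*I (y(F) = (14 - 4*I)*1 = 14 - 4*I)
-1380*(1204 + y(-21)) = -1380*(1204 + (14 - 4*I)) = -1380*(1218 - 4*I) = -1680840 + 5520*I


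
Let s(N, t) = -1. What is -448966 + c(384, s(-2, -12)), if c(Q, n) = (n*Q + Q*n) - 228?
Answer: -449962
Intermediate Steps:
c(Q, n) = -228 + 2*Q*n (c(Q, n) = (Q*n + Q*n) - 228 = 2*Q*n - 228 = -228 + 2*Q*n)
-448966 + c(384, s(-2, -12)) = -448966 + (-228 + 2*384*(-1)) = -448966 + (-228 - 768) = -448966 - 996 = -449962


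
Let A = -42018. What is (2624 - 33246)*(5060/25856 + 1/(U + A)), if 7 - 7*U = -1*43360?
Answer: -4856111584857/810453088 ≈ -5991.8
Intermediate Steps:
U = 43367/7 (U = 1 - (-1)*43360/7 = 1 - ⅐*(-43360) = 1 + 43360/7 = 43367/7 ≈ 6195.3)
(2624 - 33246)*(5060/25856 + 1/(U + A)) = (2624 - 33246)*(5060/25856 + 1/(43367/7 - 42018)) = -30622*(5060*(1/25856) + 1/(-250759/7)) = -30622*(1265/6464 - 7/250759) = -30622*317164887/1620906176 = -4856111584857/810453088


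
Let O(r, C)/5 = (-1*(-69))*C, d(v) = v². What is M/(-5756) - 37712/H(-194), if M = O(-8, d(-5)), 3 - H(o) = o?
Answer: -218769397/1133932 ≈ -192.93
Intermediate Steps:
H(o) = 3 - o
O(r, C) = 345*C (O(r, C) = 5*((-1*(-69))*C) = 5*(69*C) = 345*C)
M = 8625 (M = 345*(-5)² = 345*25 = 8625)
M/(-5756) - 37712/H(-194) = 8625/(-5756) - 37712/(3 - 1*(-194)) = 8625*(-1/5756) - 37712/(3 + 194) = -8625/5756 - 37712/197 = -218769397/1133932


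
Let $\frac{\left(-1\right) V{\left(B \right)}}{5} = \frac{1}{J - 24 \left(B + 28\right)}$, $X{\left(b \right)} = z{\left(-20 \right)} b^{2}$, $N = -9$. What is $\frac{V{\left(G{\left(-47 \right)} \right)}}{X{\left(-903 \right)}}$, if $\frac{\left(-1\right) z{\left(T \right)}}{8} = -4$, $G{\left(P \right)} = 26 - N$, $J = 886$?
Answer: $\frac{5}{16334273088} \approx 3.061 \cdot 10^{-10}$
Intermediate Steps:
$G{\left(P \right)} = 35$ ($G{\left(P \right)} = 26 - -9 = 26 + 9 = 35$)
$z{\left(T \right)} = 32$ ($z{\left(T \right)} = \left(-8\right) \left(-4\right) = 32$)
$X{\left(b \right)} = 32 b^{2}$
$V{\left(B \right)} = - \frac{5}{214 - 24 B}$ ($V{\left(B \right)} = - \frac{5}{886 - 24 \left(B + 28\right)} = - \frac{5}{886 - 24 \left(28 + B\right)} = - \frac{5}{886 - \left(672 + 24 B\right)} = - \frac{5}{214 - 24 B}$)
$\frac{V{\left(G{\left(-47 \right)} \right)}}{X{\left(-903 \right)}} = \frac{\frac{5}{2} \frac{1}{-107 + 12 \cdot 35}}{32 \left(-903\right)^{2}} = \frac{\frac{5}{2} \frac{1}{-107 + 420}}{32 \cdot 815409} = \frac{\frac{5}{2} \cdot \frac{1}{313}}{26093088} = \frac{5}{2} \cdot \frac{1}{313} \cdot \frac{1}{26093088} = \frac{5}{626} \cdot \frac{1}{26093088} = \frac{5}{16334273088}$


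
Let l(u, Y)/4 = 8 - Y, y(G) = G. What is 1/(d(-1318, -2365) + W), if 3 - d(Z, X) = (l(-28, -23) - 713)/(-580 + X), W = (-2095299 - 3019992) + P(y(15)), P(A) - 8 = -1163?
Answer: -5/25582216 ≈ -1.9545e-7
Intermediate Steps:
P(A) = -1155 (P(A) = 8 - 1163 = -1155)
l(u, Y) = 32 - 4*Y (l(u, Y) = 4*(8 - Y) = 32 - 4*Y)
W = -5116446 (W = (-2095299 - 3019992) - 1155 = -5115291 - 1155 = -5116446)
d(Z, X) = 3 + 589/(-580 + X) (d(Z, X) = 3 - ((32 - 4*(-23)) - 713)/(-580 + X) = 3 - ((32 + 92) - 713)/(-580 + X) = 3 - (124 - 713)/(-580 + X) = 3 - (-589)/(-580 + X) = 3 + 589/(-580 + X))
1/(d(-1318, -2365) + W) = 1/((-1151 + 3*(-2365))/(-580 - 2365) - 5116446) = 1/((-1151 - 7095)/(-2945) - 5116446) = 1/(-1/2945*(-8246) - 5116446) = 1/(14/5 - 5116446) = 1/(-25582216/5) = -5/25582216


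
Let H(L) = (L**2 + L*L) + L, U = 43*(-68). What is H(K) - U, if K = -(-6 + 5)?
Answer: 2927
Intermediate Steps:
U = -2924
K = 1 (K = -1*(-1) = 1)
H(L) = L + 2*L**2 (H(L) = (L**2 + L**2) + L = 2*L**2 + L = L + 2*L**2)
H(K) - U = 1*(1 + 2*1) - 1*(-2924) = 1*(1 + 2) + 2924 = 1*3 + 2924 = 3 + 2924 = 2927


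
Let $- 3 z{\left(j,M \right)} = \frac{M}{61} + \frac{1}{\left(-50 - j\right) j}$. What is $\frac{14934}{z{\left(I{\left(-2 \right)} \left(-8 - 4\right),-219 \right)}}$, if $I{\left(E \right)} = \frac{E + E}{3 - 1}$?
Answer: $\frac{4853669472}{389005} \approx 12477.0$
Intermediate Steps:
$I{\left(E \right)} = E$ ($I{\left(E \right)} = \frac{2 E}{2} = 2 E \frac{1}{2} = E$)
$z{\left(j,M \right)} = - \frac{M}{183} - \frac{1}{3 j \left(-50 - j\right)}$ ($z{\left(j,M \right)} = - \frac{\frac{M}{61} + \frac{1}{\left(-50 - j\right) j}}{3} = - \frac{M \frac{1}{61} + \frac{1}{j \left(-50 - j\right)}}{3} = - \frac{\frac{M}{61} + \frac{1}{j \left(-50 - j\right)}}{3} = - \frac{M}{183} - \frac{1}{3 j \left(-50 - j\right)}$)
$\frac{14934}{z{\left(I{\left(-2 \right)} \left(-8 - 4\right),-219 \right)}} = \frac{14934}{\frac{1}{183} \frac{1}{\left(-2\right) \left(-8 - 4\right)} \frac{1}{50 - 2 \left(-8 - 4\right)} \left(61 - - 219 \left(- 2 \left(-8 - 4\right)\right)^{2} - - 10950 \left(- 2 \left(-8 - 4\right)\right)\right)} = \frac{14934}{\frac{1}{183} \frac{1}{\left(-2\right) \left(-12\right)} \frac{1}{50 - -24} \left(61 - - 219 \left(\left(-2\right) \left(-12\right)\right)^{2} - - 10950 \left(\left(-2\right) \left(-12\right)\right)\right)} = \frac{14934}{\frac{1}{183} \cdot \frac{1}{24} \frac{1}{50 + 24} \left(61 - - 219 \cdot 24^{2} - \left(-10950\right) 24\right)} = \frac{14934}{\frac{1}{183} \cdot \frac{1}{24} \cdot \frac{1}{74} \left(61 - \left(-219\right) 576 + 262800\right)} = \frac{14934}{\frac{1}{183} \cdot \frac{1}{24} \cdot \frac{1}{74} \left(61 + 126144 + 262800\right)} = \frac{14934}{\frac{1}{183} \cdot \frac{1}{24} \cdot \frac{1}{74} \cdot 389005} = \frac{14934}{\frac{389005}{325008}} = 14934 \cdot \frac{325008}{389005} = \frac{4853669472}{389005}$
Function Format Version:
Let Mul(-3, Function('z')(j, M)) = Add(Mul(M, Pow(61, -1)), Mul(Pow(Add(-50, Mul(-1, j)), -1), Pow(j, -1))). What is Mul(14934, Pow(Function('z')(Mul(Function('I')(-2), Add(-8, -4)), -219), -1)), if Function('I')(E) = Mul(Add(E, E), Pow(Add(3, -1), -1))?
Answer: Rational(4853669472, 389005) ≈ 12477.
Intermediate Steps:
Function('I')(E) = E (Function('I')(E) = Mul(Mul(2, E), Pow(2, -1)) = Mul(Mul(2, E), Rational(1, 2)) = E)
Function('z')(j, M) = Add(Mul(Rational(-1, 183), M), Mul(Rational(-1, 3), Pow(j, -1), Pow(Add(-50, Mul(-1, j)), -1))) (Function('z')(j, M) = Mul(Rational(-1, 3), Add(Mul(M, Pow(61, -1)), Mul(Pow(Add(-50, Mul(-1, j)), -1), Pow(j, -1)))) = Mul(Rational(-1, 3), Add(Mul(M, Rational(1, 61)), Mul(Pow(j, -1), Pow(Add(-50, Mul(-1, j)), -1)))) = Mul(Rational(-1, 3), Add(Mul(Rational(1, 61), M), Mul(Pow(j, -1), Pow(Add(-50, Mul(-1, j)), -1)))) = Add(Mul(Rational(-1, 183), M), Mul(Rational(-1, 3), Pow(j, -1), Pow(Add(-50, Mul(-1, j)), -1))))
Mul(14934, Pow(Function('z')(Mul(Function('I')(-2), Add(-8, -4)), -219), -1)) = Mul(14934, Pow(Mul(Rational(1, 183), Pow(Mul(-2, Add(-8, -4)), -1), Pow(Add(50, Mul(-2, Add(-8, -4))), -1), Add(61, Mul(-1, -219, Pow(Mul(-2, Add(-8, -4)), 2)), Mul(-50, -219, Mul(-2, Add(-8, -4))))), -1)) = Mul(14934, Pow(Mul(Rational(1, 183), Pow(Mul(-2, -12), -1), Pow(Add(50, Mul(-2, -12)), -1), Add(61, Mul(-1, -219, Pow(Mul(-2, -12), 2)), Mul(-50, -219, Mul(-2, -12)))), -1)) = Mul(14934, Pow(Mul(Rational(1, 183), Pow(24, -1), Pow(Add(50, 24), -1), Add(61, Mul(-1, -219, Pow(24, 2)), Mul(-50, -219, 24))), -1)) = Mul(14934, Pow(Mul(Rational(1, 183), Rational(1, 24), Pow(74, -1), Add(61, Mul(-1, -219, 576), 262800)), -1)) = Mul(14934, Pow(Mul(Rational(1, 183), Rational(1, 24), Rational(1, 74), Add(61, 126144, 262800)), -1)) = Mul(14934, Pow(Mul(Rational(1, 183), Rational(1, 24), Rational(1, 74), 389005), -1)) = Mul(14934, Pow(Rational(389005, 325008), -1)) = Mul(14934, Rational(325008, 389005)) = Rational(4853669472, 389005)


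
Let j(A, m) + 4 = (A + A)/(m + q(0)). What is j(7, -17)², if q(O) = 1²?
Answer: 1521/64 ≈ 23.766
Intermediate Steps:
q(O) = 1
j(A, m) = -4 + 2*A/(1 + m) (j(A, m) = -4 + (A + A)/(m + 1) = -4 + (2*A)/(1 + m) = -4 + 2*A/(1 + m))
j(7, -17)² = (2*(-2 + 7 - 2*(-17))/(1 - 17))² = (2*(-2 + 7 + 34)/(-16))² = (2*(-1/16)*39)² = (-39/8)² = 1521/64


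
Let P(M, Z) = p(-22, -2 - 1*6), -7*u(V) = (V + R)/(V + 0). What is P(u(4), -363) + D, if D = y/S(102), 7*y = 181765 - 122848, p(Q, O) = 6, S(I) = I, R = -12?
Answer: 21067/238 ≈ 88.517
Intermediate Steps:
u(V) = -(-12 + V)/(7*V) (u(V) = -(V - 12)/(7*(V + 0)) = -(-12 + V)/(7*V))
P(M, Z) = 6
y = 58917/7 (y = (181765 - 122848)/7 = (1/7)*58917 = 58917/7 ≈ 8416.7)
D = 19639/238 (D = (58917/7)/102 = (58917/7)*(1/102) = 19639/238 ≈ 82.517)
P(u(4), -363) + D = 6 + 19639/238 = 21067/238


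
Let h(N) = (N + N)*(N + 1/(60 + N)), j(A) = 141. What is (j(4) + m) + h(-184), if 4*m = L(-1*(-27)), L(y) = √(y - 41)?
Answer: 2103535/31 + I*√14/4 ≈ 67856.0 + 0.93541*I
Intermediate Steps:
L(y) = √(-41 + y)
h(N) = 2*N*(N + 1/(60 + N)) (h(N) = (2*N)*(N + 1/(60 + N)) = 2*N*(N + 1/(60 + N)))
m = I*√14/4 (m = √(-41 - 1*(-27))/4 = √(-41 + 27)/4 = √(-14)/4 = (I*√14)/4 = I*√14/4 ≈ 0.93541*I)
(j(4) + m) + h(-184) = (141 + I*√14/4) + 2*(-184)*(1 + (-184)² + 60*(-184))/(60 - 184) = (141 + I*√14/4) + 2*(-184)*(1 + 33856 - 11040)/(-124) = (141 + I*√14/4) + 2*(-184)*(-1/124)*22817 = (141 + I*√14/4) + 2099164/31 = 2103535/31 + I*√14/4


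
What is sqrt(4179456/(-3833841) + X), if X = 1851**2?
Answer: 7*sqrt(114193742096667585)/1277947 ≈ 1851.0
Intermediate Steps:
X = 3426201
sqrt(4179456/(-3833841) + X) = sqrt(4179456/(-3833841) + 3426201) = sqrt(4179456*(-1/3833841) + 3426201) = sqrt(-1393152/1277947 + 3426201) = sqrt(4378501896195/1277947) = 7*sqrt(114193742096667585)/1277947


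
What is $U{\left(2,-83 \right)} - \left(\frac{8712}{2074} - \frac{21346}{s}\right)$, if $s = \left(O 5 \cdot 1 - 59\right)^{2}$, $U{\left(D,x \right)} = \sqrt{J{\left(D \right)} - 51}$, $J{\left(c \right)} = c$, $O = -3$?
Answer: $- \frac{858827}{2839306} + 7 i \approx -0.30248 + 7.0 i$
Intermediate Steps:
$U{\left(D,x \right)} = \sqrt{-51 + D}$ ($U{\left(D,x \right)} = \sqrt{D - 51} = \sqrt{-51 + D}$)
$s = 5476$ ($s = \left(\left(-3\right) 5 \cdot 1 - 59\right)^{2} = \left(\left(-15\right) 1 - 59\right)^{2} = \left(-15 - 59\right)^{2} = \left(-74\right)^{2} = 5476$)
$U{\left(2,-83 \right)} - \left(\frac{8712}{2074} - \frac{21346}{s}\right) = \sqrt{-51 + 2} - \left(\frac{8712}{2074} - \frac{21346}{5476}\right) = \sqrt{-49} - \left(8712 \cdot \frac{1}{2074} - \frac{10673}{2738}\right) = 7 i - \left(\frac{4356}{1037} - \frac{10673}{2738}\right) = 7 i - \frac{858827}{2839306} = - \frac{858827}{2839306} + 7 i$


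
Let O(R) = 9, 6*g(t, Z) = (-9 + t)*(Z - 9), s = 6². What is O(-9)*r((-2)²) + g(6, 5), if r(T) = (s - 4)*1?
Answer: 290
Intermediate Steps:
s = 36
g(t, Z) = (-9 + Z)*(-9 + t)/6 (g(t, Z) = ((-9 + t)*(Z - 9))/6 = ((-9 + t)*(-9 + Z))/6 = ((-9 + Z)*(-9 + t))/6 = (-9 + Z)*(-9 + t)/6)
r(T) = 32 (r(T) = (36 - 4)*1 = 32*1 = 32)
O(-9)*r((-2)²) + g(6, 5) = 9*32 + (27/2 - 3/2*5 - 3/2*6 + (⅙)*5*6) = 288 + (27/2 - 15/2 - 9 + 5) = 288 + 2 = 290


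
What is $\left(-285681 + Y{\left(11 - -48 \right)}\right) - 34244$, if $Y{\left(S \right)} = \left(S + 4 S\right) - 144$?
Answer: $-319774$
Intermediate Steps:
$Y{\left(S \right)} = -144 + 5 S$ ($Y{\left(S \right)} = 5 S - 144 = -144 + 5 S$)
$\left(-285681 + Y{\left(11 - -48 \right)}\right) - 34244 = \left(-285681 - \left(144 - 5 \left(11 - -48\right)\right)\right) - 34244 = \left(-285681 - \left(144 - 5 \left(11 + 48\right)\right)\right) - 34244 = \left(-285681 + \left(-144 + 5 \cdot 59\right)\right) - 34244 = \left(-285681 + \left(-144 + 295\right)\right) - 34244 = \left(-285681 + 151\right) - 34244 = -285530 - 34244 = -319774$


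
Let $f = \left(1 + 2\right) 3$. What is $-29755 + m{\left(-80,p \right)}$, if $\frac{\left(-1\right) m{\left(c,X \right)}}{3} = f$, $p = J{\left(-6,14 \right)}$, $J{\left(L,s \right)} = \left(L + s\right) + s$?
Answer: $-29782$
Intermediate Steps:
$J{\left(L,s \right)} = L + 2 s$
$p = 22$ ($p = -6 + 2 \cdot 14 = -6 + 28 = 22$)
$f = 9$ ($f = 3 \cdot 3 = 9$)
$m{\left(c,X \right)} = -27$ ($m{\left(c,X \right)} = \left(-3\right) 9 = -27$)
$-29755 + m{\left(-80,p \right)} = -29755 - 27 = -29782$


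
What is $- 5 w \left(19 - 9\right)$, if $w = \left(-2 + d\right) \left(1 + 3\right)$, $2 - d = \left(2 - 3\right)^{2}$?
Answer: $200$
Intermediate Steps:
$d = 1$ ($d = 2 - \left(2 - 3\right)^{2} = 2 - \left(-1\right)^{2} = 2 - 1 = 1$)
$w = -4$ ($w = \left(-2 + 1\right) \left(1 + 3\right) = \left(-1\right) 4 = -4$)
$- 5 w \left(19 - 9\right) = \left(-5\right) \left(-4\right) \left(19 - 9\right) = 20 \left(19 - 9\right) = 20 \cdot 10 = 200$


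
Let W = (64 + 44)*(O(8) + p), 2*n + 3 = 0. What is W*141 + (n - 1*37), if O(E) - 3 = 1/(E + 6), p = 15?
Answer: 3852145/14 ≈ 2.7515e+5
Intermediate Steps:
n = -3/2 (n = -3/2 + (1/2)*0 = -3/2 + 0 = -3/2 ≈ -1.5000)
O(E) = 3 + 1/(6 + E) (O(E) = 3 + 1/(E + 6) = 3 + 1/(6 + E))
W = 13662/7 (W = (64 + 44)*((19 + 3*8)/(6 + 8) + 15) = 108*((19 + 24)/14 + 15) = 108*((1/14)*43 + 15) = 108*(43/14 + 15) = 108*(253/14) = 13662/7 ≈ 1951.7)
W*141 + (n - 1*37) = (13662/7)*141 + (-3/2 - 1*37) = 1926342/7 + (-3/2 - 37) = 1926342/7 - 77/2 = 3852145/14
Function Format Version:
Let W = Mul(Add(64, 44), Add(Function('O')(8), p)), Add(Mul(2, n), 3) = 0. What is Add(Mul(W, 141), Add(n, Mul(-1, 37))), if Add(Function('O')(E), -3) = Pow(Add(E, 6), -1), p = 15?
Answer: Rational(3852145, 14) ≈ 2.7515e+5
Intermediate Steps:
n = Rational(-3, 2) (n = Add(Rational(-3, 2), Mul(Rational(1, 2), 0)) = Add(Rational(-3, 2), 0) = Rational(-3, 2) ≈ -1.5000)
Function('O')(E) = Add(3, Pow(Add(6, E), -1)) (Function('O')(E) = Add(3, Pow(Add(E, 6), -1)) = Add(3, Pow(Add(6, E), -1)))
W = Rational(13662, 7) (W = Mul(Add(64, 44), Add(Mul(Pow(Add(6, 8), -1), Add(19, Mul(3, 8))), 15)) = Mul(108, Add(Mul(Pow(14, -1), Add(19, 24)), 15)) = Mul(108, Add(Mul(Rational(1, 14), 43), 15)) = Mul(108, Add(Rational(43, 14), 15)) = Mul(108, Rational(253, 14)) = Rational(13662, 7) ≈ 1951.7)
Add(Mul(W, 141), Add(n, Mul(-1, 37))) = Add(Mul(Rational(13662, 7), 141), Add(Rational(-3, 2), Mul(-1, 37))) = Add(Rational(1926342, 7), Add(Rational(-3, 2), -37)) = Add(Rational(1926342, 7), Rational(-77, 2)) = Rational(3852145, 14)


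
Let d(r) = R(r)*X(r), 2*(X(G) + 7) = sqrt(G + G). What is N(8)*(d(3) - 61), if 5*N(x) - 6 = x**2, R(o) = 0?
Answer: -854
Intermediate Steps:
X(G) = -7 + sqrt(2)*sqrt(G)/2 (X(G) = -7 + sqrt(G + G)/2 = -7 + sqrt(2*G)/2 = -7 + (sqrt(2)*sqrt(G))/2 = -7 + sqrt(2)*sqrt(G)/2)
d(r) = 0 (d(r) = 0*(-7 + sqrt(2)*sqrt(r)/2) = 0)
N(x) = 6/5 + x**2/5
N(8)*(d(3) - 61) = (6/5 + (1/5)*8**2)*(0 - 61) = (6/5 + (1/5)*64)*(-61) = (6/5 + 64/5)*(-61) = 14*(-61) = -854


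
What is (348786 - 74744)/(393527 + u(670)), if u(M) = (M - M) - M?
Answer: 274042/392857 ≈ 0.69756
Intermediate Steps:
u(M) = -M (u(M) = 0 - M = -M)
(348786 - 74744)/(393527 + u(670)) = (348786 - 74744)/(393527 - 1*670) = 274042/(393527 - 670) = 274042/392857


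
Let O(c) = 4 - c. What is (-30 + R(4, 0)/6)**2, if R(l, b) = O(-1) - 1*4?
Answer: 32041/36 ≈ 890.03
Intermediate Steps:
R(l, b) = 1 (R(l, b) = (4 - 1*(-1)) - 1*4 = (4 + 1) - 4 = 5 - 4 = 1)
(-30 + R(4, 0)/6)**2 = (-30 + 1/6)**2 = (-179/6)**2 = 32041/36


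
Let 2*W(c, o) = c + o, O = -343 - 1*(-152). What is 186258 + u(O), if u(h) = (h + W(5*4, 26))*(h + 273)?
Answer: 172482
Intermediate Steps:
O = -191 (O = -343 + 152 = -191)
W(c, o) = c/2 + o/2 (W(c, o) = (c + o)/2 = c/2 + o/2)
u(h) = (23 + h)*(273 + h) (u(h) = (h + ((5*4)/2 + (1/2)*26))*(h + 273) = (h + ((1/2)*20 + 13))*(273 + h) = (h + (10 + 13))*(273 + h) = (h + 23)*(273 + h) = (23 + h)*(273 + h))
186258 + u(O) = 186258 + (6279 + (-191)**2 + 296*(-191)) = 186258 + (6279 + 36481 - 56536) = 186258 - 13776 = 172482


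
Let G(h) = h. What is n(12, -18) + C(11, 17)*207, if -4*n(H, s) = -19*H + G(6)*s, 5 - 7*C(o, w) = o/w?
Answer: 25314/119 ≈ 212.72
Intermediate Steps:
C(o, w) = 5/7 - o/(7*w)
n(H, s) = -3*s/2 + 19*H/4 (n(H, s) = -(-19*H + 6*s)/4 = -3*s/2 + 19*H/4)
n(12, -18) + C(11, 17)*207 = (-3/2*(-18) + (19/4)*12) + ((⅐)*(-1*11 + 5*17)/17)*207 = (27 + 57) + ((⅐)*(1/17)*(-11 + 85))*207 = 84 + ((⅐)*(1/17)*74)*207 = 84 + (74/119)*207 = 84 + 15318/119 = 25314/119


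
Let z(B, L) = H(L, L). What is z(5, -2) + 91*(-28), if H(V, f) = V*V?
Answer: -2544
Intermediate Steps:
H(V, f) = V**2
z(B, L) = L**2
z(5, -2) + 91*(-28) = (-2)**2 + 91*(-28) = 4 - 2548 = -2544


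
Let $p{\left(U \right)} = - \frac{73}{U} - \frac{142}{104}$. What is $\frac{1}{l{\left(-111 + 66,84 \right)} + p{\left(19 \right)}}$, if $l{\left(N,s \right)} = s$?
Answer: $\frac{988}{77847} \approx 0.012692$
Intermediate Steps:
$p{\left(U \right)} = - \frac{71}{52} - \frac{73}{U}$ ($p{\left(U \right)} = - \frac{73}{U} - \frac{71}{52} = - \frac{71}{52} - \frac{73}{U}$)
$\frac{1}{l{\left(-111 + 66,84 \right)} + p{\left(19 \right)}} = \frac{1}{84 - \left(\frac{71}{52} + \frac{73}{19}\right)} = \frac{1}{84 - \frac{5145}{988}} = \frac{1}{\frac{77847}{988}} = \frac{988}{77847}$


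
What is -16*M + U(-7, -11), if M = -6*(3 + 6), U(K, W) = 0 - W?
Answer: 875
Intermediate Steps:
U(K, W) = -W
M = -54 (M = -6*9 = -54)
-16*M + U(-7, -11) = -16*(-54) - 1*(-11) = 864 + 11 = 875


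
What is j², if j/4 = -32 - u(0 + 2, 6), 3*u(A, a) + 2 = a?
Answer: 160000/9 ≈ 17778.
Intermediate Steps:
u(A, a) = -⅔ + a/3
j = -400/3 (j = 4*(-32 - (-⅔ + (⅓)*6)) = 4*(-32 - (-⅔ + 2)) = 4*(-32 - 1*4/3) = 4*(-32 - 4/3) = 4*(-100/3) = -400/3 ≈ -133.33)
j² = (-400/3)² = 160000/9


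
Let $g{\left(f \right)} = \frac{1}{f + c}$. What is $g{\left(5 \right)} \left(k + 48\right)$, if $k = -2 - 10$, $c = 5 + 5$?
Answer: $\frac{12}{5} \approx 2.4$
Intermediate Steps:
$c = 10$
$g{\left(f \right)} = \frac{1}{10 + f}$ ($g{\left(f \right)} = \frac{1}{f + 10} = \frac{1}{10 + f}$)
$k = -12$
$g{\left(5 \right)} \left(k + 48\right) = \frac{-12 + 48}{10 + 5} = \frac{1}{15} \cdot 36 = \frac{12}{5}$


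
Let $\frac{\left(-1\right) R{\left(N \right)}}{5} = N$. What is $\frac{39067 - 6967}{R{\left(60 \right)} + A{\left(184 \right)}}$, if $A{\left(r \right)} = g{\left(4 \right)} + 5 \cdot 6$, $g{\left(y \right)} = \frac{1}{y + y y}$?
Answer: $- \frac{642000}{5399} \approx -118.91$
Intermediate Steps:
$R{\left(N \right)} = - 5 N$
$g{\left(y \right)} = \frac{1}{y + y^{2}}$
$A{\left(r \right)} = \frac{601}{20}$ ($A{\left(r \right)} = \frac{1}{4 \left(1 + 4\right)} + 5 \cdot 6 = \frac{1}{4 \cdot 5} + 30 = \frac{1}{4} \cdot \frac{1}{5} + 30 = \frac{1}{20} + 30 = \frac{601}{20}$)
$\frac{39067 - 6967}{R{\left(60 \right)} + A{\left(184 \right)}} = \frac{39067 - 6967}{\left(-5\right) 60 + \frac{601}{20}} = \frac{32100}{-300 + \frac{601}{20}} = \frac{32100}{- \frac{5399}{20}} = 32100 \left(- \frac{20}{5399}\right) = - \frac{642000}{5399}$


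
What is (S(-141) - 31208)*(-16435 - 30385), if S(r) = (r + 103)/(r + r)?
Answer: 206022467380/141 ≈ 1.4612e+9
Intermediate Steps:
S(r) = (103 + r)/(2*r) (S(r) = (103 + r)/((2*r)) = (103 + r)*(1/(2*r)) = (103 + r)/(2*r))
(S(-141) - 31208)*(-16435 - 30385) = ((½)*(103 - 141)/(-141) - 31208)*(-16435 - 30385) = ((½)*(-1/141)*(-38) - 31208)*(-46820) = (19/141 - 31208)*(-46820) = -4400309/141*(-46820) = 206022467380/141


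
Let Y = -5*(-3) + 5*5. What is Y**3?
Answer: 64000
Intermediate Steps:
Y = 40 (Y = 15 + 25 = 40)
Y**3 = 40**3 = 64000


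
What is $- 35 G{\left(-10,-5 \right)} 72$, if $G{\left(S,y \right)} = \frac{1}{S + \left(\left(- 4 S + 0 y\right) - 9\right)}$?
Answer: $-120$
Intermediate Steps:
$G{\left(S,y \right)} = \frac{1}{-9 - 3 S}$ ($G{\left(S,y \right)} = \frac{1}{S + \left(\left(- 4 S + 0\right) - 9\right)} = \frac{1}{S - \left(9 + 4 S\right)} = \frac{1}{-9 - 3 S}$)
$- 35 G{\left(-10,-5 \right)} 72 = - 35 \left(- \frac{1}{9 + 3 \left(-10\right)}\right) 72 = - 35 \left(- \frac{1}{9 - 30}\right) 72 = - 35 \left(- \frac{1}{-21}\right) 72 = - 35 \left(\left(-1\right) \left(- \frac{1}{21}\right)\right) 72 = \left(-35\right) \frac{1}{21} \cdot 72 = \left(- \frac{5}{3}\right) 72 = -120$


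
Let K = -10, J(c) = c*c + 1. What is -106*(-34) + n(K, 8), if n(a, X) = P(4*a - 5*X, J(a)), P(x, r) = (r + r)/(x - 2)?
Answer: 147663/41 ≈ 3601.5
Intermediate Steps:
J(c) = 1 + c**2 (J(c) = c**2 + 1 = 1 + c**2)
P(x, r) = 2*r/(-2 + x) (P(x, r) = (2*r)/(-2 + x) = 2*r/(-2 + x))
n(a, X) = 2*(1 + a**2)/(-2 - 5*X + 4*a) (n(a, X) = 2*(1 + a**2)/(-2 + (4*a - 5*X)) = 2*(1 + a**2)/(-2 + (-5*X + 4*a)) = 2*(1 + a**2)/(-2 - 5*X + 4*a))
-106*(-34) + n(K, 8) = -106*(-34) + 2*(1 + (-10)**2)/(-2 - 5*8 + 4*(-10)) = 3604 + 2*(1 + 100)/(-2 - 40 - 40) = 3604 + 2*101/(-82) = 3604 + 2*(-1/82)*101 = 3604 - 101/41 = 147663/41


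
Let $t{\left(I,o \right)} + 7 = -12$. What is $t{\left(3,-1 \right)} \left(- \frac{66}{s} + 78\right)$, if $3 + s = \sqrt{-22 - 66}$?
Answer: $- \frac{147516}{97} - \frac{2508 i \sqrt{22}}{97} \approx -1520.8 - 121.27 i$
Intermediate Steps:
$t{\left(I,o \right)} = -19$ ($t{\left(I,o \right)} = -7 - 12 = -19$)
$s = -3 + 2 i \sqrt{22}$ ($s = -3 + \sqrt{-22 - 66} = -3 + \sqrt{-88} = -3 + 2 i \sqrt{22} \approx -3.0 + 9.3808 i$)
$t{\left(3,-1 \right)} \left(- \frac{66}{s} + 78\right) = - 19 \left(- \frac{66}{-3 + 2 i \sqrt{22}} + 78\right) = - 19 \left(78 - \frac{66}{-3 + 2 i \sqrt{22}}\right) = -1482 + \frac{1254}{-3 + 2 i \sqrt{22}}$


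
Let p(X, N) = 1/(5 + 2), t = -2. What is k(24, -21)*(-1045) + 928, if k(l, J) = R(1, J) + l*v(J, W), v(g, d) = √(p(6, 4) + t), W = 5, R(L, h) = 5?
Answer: -4297 - 25080*I*√91/7 ≈ -4297.0 - 34178.0*I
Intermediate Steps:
p(X, N) = ⅐ (p(X, N) = 1/7 = ⅐)
v(g, d) = I*√91/7 (v(g, d) = √(⅐ - 2) = √(-13/7) = I*√91/7)
k(l, J) = 5 + I*l*√91/7 (k(l, J) = 5 + l*(I*√91/7) = 5 + I*l*√91/7)
k(24, -21)*(-1045) + 928 = (5 + (⅐)*I*24*√91)*(-1045) + 928 = (5 + 24*I*√91/7)*(-1045) + 928 = (-5225 - 25080*I*√91/7) + 928 = -4297 - 25080*I*√91/7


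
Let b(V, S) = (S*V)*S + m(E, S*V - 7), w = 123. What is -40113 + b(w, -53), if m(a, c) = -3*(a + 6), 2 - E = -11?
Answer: 305337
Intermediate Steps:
E = 13 (E = 2 - 1*(-11) = 2 + 11 = 13)
m(a, c) = -18 - 3*a (m(a, c) = -3*(6 + a) = -18 - 3*a)
b(V, S) = -57 + V*S² (b(V, S) = (S*V)*S + (-18 - 3*13) = V*S² + (-18 - 39) = V*S² - 57 = -57 + V*S²)
-40113 + b(w, -53) = -40113 + (-57 + 123*(-53)²) = -40113 + (-57 + 123*2809) = -40113 + (-57 + 345507) = -40113 + 345450 = 305337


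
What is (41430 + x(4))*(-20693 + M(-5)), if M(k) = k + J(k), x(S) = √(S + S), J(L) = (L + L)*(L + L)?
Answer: -853375140 - 41196*√2 ≈ -8.5343e+8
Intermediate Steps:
J(L) = 4*L² (J(L) = (2*L)*(2*L) = 4*L²)
x(S) = √2*√S (x(S) = √(2*S) = √2*√S)
M(k) = k + 4*k²
(41430 + x(4))*(-20693 + M(-5)) = (41430 + √2*√4)*(-20693 - 5*(1 + 4*(-5))) = (41430 + √2*2)*(-20693 - 5*(1 - 20)) = (41430 + 2*√2)*(-20693 - 5*(-19)) = (41430 + 2*√2)*(-20693 + 95) = (41430 + 2*√2)*(-20598) = -853375140 - 41196*√2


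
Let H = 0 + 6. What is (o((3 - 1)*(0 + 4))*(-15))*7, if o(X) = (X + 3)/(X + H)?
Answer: -165/2 ≈ -82.500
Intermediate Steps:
H = 6
o(X) = (3 + X)/(6 + X) (o(X) = (X + 3)/(X + 6) = (3 + X)/(6 + X))
(o((3 - 1)*(0 + 4))*(-15))*7 = (((3 + (3 - 1)*(0 + 4))/(6 + (3 - 1)*(0 + 4)))*(-15))*7 = (((3 + 2*4)/(6 + 2*4))*(-15))*7 = (((3 + 8)/(6 + 8))*(-15))*7 = ((11/14)*(-15))*7 = -165/14*7 = -165/2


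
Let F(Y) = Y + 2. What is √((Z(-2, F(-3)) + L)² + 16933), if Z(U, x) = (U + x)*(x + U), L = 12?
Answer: √17374 ≈ 131.81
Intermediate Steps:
F(Y) = 2 + Y
Z(U, x) = (U + x)² (Z(U, x) = (U + x)*(U + x) = (U + x)²)
√((Z(-2, F(-3)) + L)² + 16933) = √(((-2 + (2 - 3))² + 12)² + 16933) = √(((-2 - 1)² + 12)² + 16933) = √(((-3)² + 12)² + 16933) = √((9 + 12)² + 16933) = √(21² + 16933) = √(441 + 16933) = √17374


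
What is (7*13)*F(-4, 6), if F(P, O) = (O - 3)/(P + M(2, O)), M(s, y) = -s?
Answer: -91/2 ≈ -45.500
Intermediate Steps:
F(P, O) = (-3 + O)/(-2 + P) (F(P, O) = (O - 3)/(P - 1*2) = (-3 + O)/(P - 2) = (-3 + O)/(-2 + P))
(7*13)*F(-4, 6) = (7*13)*((-3 + 6)/(-2 - 4)) = 91*(3/(-6)) = 91*(-⅙*3) = 91*(-½) = -91/2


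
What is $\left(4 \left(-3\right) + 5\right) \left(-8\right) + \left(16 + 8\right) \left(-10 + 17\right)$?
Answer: $224$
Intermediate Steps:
$\left(4 \left(-3\right) + 5\right) \left(-8\right) + \left(16 + 8\right) \left(-10 + 17\right) = \left(-12 + 5\right) \left(-8\right) + 24 \cdot 7 = \left(-7\right) \left(-8\right) + 168 = 56 + 168 = 224$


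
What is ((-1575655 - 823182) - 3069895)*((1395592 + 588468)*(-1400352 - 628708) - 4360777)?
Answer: 22015918169251119964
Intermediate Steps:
((-1575655 - 823182) - 3069895)*((1395592 + 588468)*(-1400352 - 628708) - 4360777) = (-2398837 - 3069895)*(1984060*(-2029060) - 4360777) = -5468732*(-4025776783600 - 4360777) = -5468732*(-4025781144377) = 22015918169251119964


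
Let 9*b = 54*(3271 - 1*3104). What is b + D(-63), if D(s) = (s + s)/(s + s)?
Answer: 1003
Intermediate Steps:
D(s) = 1 (D(s) = (2*s)/((2*s)) = (2*s)*(1/(2*s)) = 1)
b = 1002 (b = (54*(3271 - 1*3104))/9 = (54*(3271 - 3104))/9 = (54*167)/9 = (⅑)*9018 = 1002)
b + D(-63) = 1002 + 1 = 1003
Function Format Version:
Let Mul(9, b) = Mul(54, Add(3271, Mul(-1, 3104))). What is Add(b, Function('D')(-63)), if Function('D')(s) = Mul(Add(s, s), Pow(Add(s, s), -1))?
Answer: 1003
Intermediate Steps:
Function('D')(s) = 1 (Function('D')(s) = Mul(Mul(2, s), Pow(Mul(2, s), -1)) = Mul(Mul(2, s), Mul(Rational(1, 2), Pow(s, -1))) = 1)
b = 1002 (b = Mul(Rational(1, 9), Mul(54, Add(3271, Mul(-1, 3104)))) = Mul(Rational(1, 9), Mul(54, Add(3271, -3104))) = Mul(Rational(1, 9), Mul(54, 167)) = Mul(Rational(1, 9), 9018) = 1002)
Add(b, Function('D')(-63)) = Add(1002, 1) = 1003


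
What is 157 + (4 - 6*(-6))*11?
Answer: 597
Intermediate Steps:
157 + (4 - 6*(-6))*11 = 157 + (4 + 36)*11 = 157 + 40*11 = 157 + 440 = 597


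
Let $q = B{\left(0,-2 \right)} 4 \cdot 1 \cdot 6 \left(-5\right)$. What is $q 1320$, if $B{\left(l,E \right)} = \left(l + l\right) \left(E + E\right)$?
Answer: $0$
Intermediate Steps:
$B{\left(l,E \right)} = 4 E l$ ($B{\left(l,E \right)} = 2 l 2 E = 4 E l$)
$q = 0$ ($q = 4 \left(-2\right) 0 \cdot 4 \cdot 1 \cdot 6 \left(-5\right) = 0 \cdot 4 \cdot 6 \left(-5\right) = 0 \left(-30\right) = 0$)
$q 1320 = 0 \cdot 1320 = 0$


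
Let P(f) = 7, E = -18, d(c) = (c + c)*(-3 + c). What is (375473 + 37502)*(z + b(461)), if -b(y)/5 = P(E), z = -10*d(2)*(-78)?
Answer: -1302936125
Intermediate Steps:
d(c) = 2*c*(-3 + c) (d(c) = (2*c)*(-3 + c) = 2*c*(-3 + c))
z = -3120 (z = -20*2*(-3 + 2)*(-78) = -20*2*(-1)*(-78) = -10*(-4)*(-78) = 40*(-78) = -3120)
b(y) = -35 (b(y) = -5*7 = -35)
(375473 + 37502)*(z + b(461)) = (375473 + 37502)*(-3120 - 35) = 412975*(-3155) = -1302936125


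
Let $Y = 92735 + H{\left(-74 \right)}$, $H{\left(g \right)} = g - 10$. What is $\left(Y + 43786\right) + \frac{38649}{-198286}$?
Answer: $\frac{27053508333}{198286} \approx 1.3644 \cdot 10^{5}$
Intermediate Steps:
$H{\left(g \right)} = -10 + g$ ($H{\left(g \right)} = g - 10 = -10 + g$)
$Y = 92651$ ($Y = 92735 - 84 = 92651$)
$\left(Y + 43786\right) + \frac{38649}{-198286} = \left(92651 + 43786\right) + \frac{38649}{-198286} = 136437 + 38649 \left(- \frac{1}{198286}\right) = 136437 - \frac{38649}{198286} = \frac{27053508333}{198286}$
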